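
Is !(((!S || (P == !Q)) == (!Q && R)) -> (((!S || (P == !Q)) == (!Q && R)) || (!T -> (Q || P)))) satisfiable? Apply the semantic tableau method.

Initial set: {!(((!S || (P == !Q)) == (!Q && R)) -> (((!S || (P == !Q)) == (!Q && R)) || (!T -> (Q || P))))}.
!(((!S || (P == !Q)) == (!Q && R)) -> (((!S || (P == !Q)) == (!Q && R)) || (!T -> (Q || P)))): α-rule — add ((!S || (P == !Q)) == (!Q && R)), !(((!S || (P == !Q)) == (!Q && R)) || (!T -> (Q || P))).
!(((!S || (P == !Q)) == (!Q && R)) || (!T -> (Q || P))): α-rule — add !((!S || (P == !Q)) == (!Q && R)), !(!T -> (Q || P)).
!(!T -> (Q || P)): α-rule — add !T, !(Q || P).
!(Q || P): α-rule — add !Q, !P.
((!S || (P == !Q)) == (!Q && R)): β-rule — branch into (!S || (P == !Q)), (!Q && R)  //  !(!S || (P == !Q)), !(!Q && R).
  branch 1 (add (!S || (P == !Q)), (!Q && R)):
    (!Q && R): α-rule — add !Q, R.
    !((!S || (P == !Q)) == (!Q && R)): β-rule — branch into (!S || (P == !Q)), !(!Q && R)  //  !(!S || (P == !Q)), (!Q && R).
      branch 1.1 (add (!S || (P == !Q)), !(!Q && R)):
        (!S || (P == !Q)): β-rule — branch into !S  //  (P == !Q).
          branch 1.1.1 (add !S):
            (!S || (P == !Q)): β-rule — branch into !S  //  (P == !Q).
              branch 1.1.1.1 (add !S):
                !(!Q && R): β-rule — branch into !!Q  //  !R.
                  branch 1.1.1.1.1 (add !!Q):
                    × closes — contains both Q and !Q.
                  branch 1.1.1.1.2 (add !R):
                    × closes — contains both R and !R.
              branch 1.1.1.2 (add (P == !Q)):
                !(!Q && R): β-rule — branch into !!Q  //  !R.
                  branch 1.1.1.2.1 (add !!Q):
                    × closes — contains both Q and !Q.
                  branch 1.1.1.2.2 (add !R):
                    × closes — contains both R and !R.
          branch 1.1.2 (add (P == !Q)):
            (!S || (P == !Q)): β-rule — branch into !S  //  (P == !Q).
              branch 1.1.2.1 (add !S):
                !(!Q && R): β-rule — branch into !!Q  //  !R.
                  branch 1.1.2.1.1 (add !!Q):
                    × closes — contains both Q and !Q.
                  branch 1.1.2.1.2 (add !R):
                    × closes — contains both R and !R.
              branch 1.1.2.2 (add (P == !Q)):
                !(!Q && R): β-rule — branch into !!Q  //  !R.
                  branch 1.1.2.2.1 (add !!Q):
                    × closes — contains both Q and !Q.
                  branch 1.1.2.2.2 (add !R):
                    × closes — contains both R and !R.
      branch 1.2 (add !(!S || (P == !Q)), (!Q && R)):
        !(!S || (P == !Q)): α-rule — add !!S, !(P == !Q).
        (!Q && R): α-rule — add !Q, R.
        (!S || (P == !Q)): β-rule — branch into !S  //  (P == !Q).
          branch 1.2.1 (add !S):
            × closes — contains both S and !S.
          branch 1.2.2 (add (P == !Q)):
            !(P == !Q): β-rule — branch into P, !!Q  //  !P, !Q.
              branch 1.2.2.1 (add P, !!Q):
                × closes — contains both P and !P.
              branch 1.2.2.2 (add !P, !Q):
                (P == !Q): β-rule — branch into P, !Q  //  !P, !!Q.
                  branch 1.2.2.2.1 (add P, !Q):
                    × closes — contains both P and !P.
                  branch 1.2.2.2.2 (add !P, !!Q):
                    × closes — contains both Q and !Q.
  branch 2 (add !(!S || (P == !Q)), !(!Q && R)):
    !(!S || (P == !Q)): α-rule — add !!S, !(P == !Q).
    !((!S || (P == !Q)) == (!Q && R)): β-rule — branch into (!S || (P == !Q)), !(!Q && R)  //  !(!S || (P == !Q)), (!Q && R).
      branch 2.1 (add (!S || (P == !Q)), !(!Q && R)):
        !(!Q && R): β-rule — branch into !!Q  //  !R.
          branch 2.1.1 (add !!Q):
            × closes — contains both Q and !Q.
          branch 2.1.2 (add !R):
            !(P == !Q): β-rule — branch into P, !!Q  //  !P, !Q.
              branch 2.1.2.1 (add P, !!Q):
                × closes — contains both P and !P.
              branch 2.1.2.2 (add !P, !Q):
                (!S || (P == !Q)): β-rule — branch into !S  //  (P == !Q).
                  branch 2.1.2.2.1 (add !S):
                    × closes — contains both S and !S.
                  branch 2.1.2.2.2 (add (P == !Q)):
                    !(!Q && R): β-rule — branch into !!Q  //  !R.
                      branch 2.1.2.2.2.1 (add !!Q):
                        × closes — contains both Q and !Q.
                      branch 2.1.2.2.2.2 (add !R):
                        (P == !Q): β-rule — branch into P, !Q  //  !P, !!Q.
                          branch 2.1.2.2.2.2.1 (add P, !Q):
                            × closes — contains both P and !P.
                          branch 2.1.2.2.2.2.2 (add !P, !!Q):
                            × closes — contains both Q and !Q.
      branch 2.2 (add !(!S || (P == !Q)), (!Q && R)):
        !(!S || (P == !Q)): α-rule — add !!S, !(P == !Q).
        (!Q && R): α-rule — add !Q, R.
        !(!Q && R): β-rule — branch into !!Q  //  !R.
          branch 2.2.1 (add !!Q):
            × closes — contains both Q and !Q.
          branch 2.2.2 (add !R):
            × closes — contains both R and !R.
All 20 branches close.
Every branch closed; the formula is unsatisfiable.

Unsatisfiable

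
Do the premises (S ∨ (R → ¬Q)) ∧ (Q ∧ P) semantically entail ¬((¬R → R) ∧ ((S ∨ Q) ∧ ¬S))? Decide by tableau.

Initial set: {T ((S ∨ (R → ¬Q)) ∧ (Q ∧ P)); F ¬((¬R → R) ∧ ((S ∨ Q) ∧ ¬S))}.
T ((S ∨ (R → ¬Q)) ∧ (Q ∧ P)): α-rule — add T (S ∨ (R → ¬Q)), T (Q ∧ P).
F ¬((¬R → R) ∧ ((S ∨ Q) ∧ ¬S)): α-rule — add T (¬R → R), T ((S ∨ Q) ∧ ¬S).
T (Q ∧ P): α-rule — add T Q, T P.
T ((S ∨ Q) ∧ ¬S): α-rule — add T (S ∨ Q), T ¬S.
T (S ∨ (R → ¬Q)): β-rule — branch into T S  //  T (R → ¬Q).
  branch 1 (add T S):
    × closes — contains both S and ¬S.
  branch 2 (add T (R → ¬Q)):
    T (¬R → R): β-rule — branch into F ¬R  //  T R.
      branch 2.1 (add F ¬R):
        T (S ∨ Q): β-rule — branch into T S  //  T Q.
          branch 2.1.1 (add T S):
            × closes — contains both S and ¬S.
          branch 2.1.2 (add T Q):
            T (R → ¬Q): β-rule — branch into F R  //  T ¬Q.
              branch 2.1.2.1 (add F R):
                × closes — contains both R and ¬R.
              branch 2.1.2.2 (add T ¬Q):
                × closes — contains both Q and ¬Q.
      branch 2.2 (add T R):
        T (S ∨ Q): β-rule — branch into T S  //  T Q.
          branch 2.2.1 (add T S):
            × closes — contains both S and ¬S.
          branch 2.2.2 (add T Q):
            T (R → ¬Q): β-rule — branch into F R  //  T ¬Q.
              branch 2.2.2.1 (add F R):
                × closes — contains both R and ¬R.
              branch 2.2.2.2 (add T ¬Q):
                × closes — contains both Q and ¬Q.
All 7 branches close.
Every branch closed, so the premises entail the conclusion.

Yes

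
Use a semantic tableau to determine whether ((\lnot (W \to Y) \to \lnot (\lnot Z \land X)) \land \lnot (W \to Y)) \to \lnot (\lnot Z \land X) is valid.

Assume the negation and expand:
Initial set: {\lnot (((\lnot (W \to Y) \to \lnot (\lnot Z \land X)) \land \lnot (W \to Y)) \to \lnot (\lnot Z \land X))}.
\lnot (((\lnot (W \to Y) \to \lnot (\lnot Z \land X)) \land \lnot (W \to Y)) \to \lnot (\lnot Z \land X)): α-rule — add ((\lnot (W \to Y) \to \lnot (\lnot Z \land X)) \land \lnot (W \to Y)), \lnot \lnot (\lnot Z \land X).
((\lnot (W \to Y) \to \lnot (\lnot Z \land X)) \land \lnot (W \to Y)): α-rule — add (\lnot (W \to Y) \to \lnot (\lnot Z \land X)), \lnot (W \to Y).
\lnot \lnot (\lnot Z \land X): α-rule — add \lnot Z, X.
\lnot (W \to Y): α-rule — add W, \lnot Y.
(\lnot (W \to Y) \to \lnot (\lnot Z \land X)): β-rule — branch into \lnot \lnot (W \to Y)  //  \lnot (\lnot Z \land X).
  branch 1 (add \lnot \lnot (W \to Y)):
    \lnot \lnot (W \to Y): β-rule — branch into \lnot W  //  Y.
      branch 1.1 (add \lnot W):
        × closes — contains both W and \lnot W.
      branch 1.2 (add Y):
        × closes — contains both Y and \lnot Y.
  branch 2 (add \lnot (\lnot Z \land X)):
    \lnot (\lnot Z \land X): β-rule — branch into \lnot \lnot Z  //  \lnot X.
      branch 2.1 (add \lnot \lnot Z):
        × closes — contains both Z and \lnot Z.
      branch 2.2 (add \lnot X):
        × closes — contains both X and \lnot X.
All 4 branches close.
Every branch closed, so the negation is unsatisfiable and the formula is valid.

Valid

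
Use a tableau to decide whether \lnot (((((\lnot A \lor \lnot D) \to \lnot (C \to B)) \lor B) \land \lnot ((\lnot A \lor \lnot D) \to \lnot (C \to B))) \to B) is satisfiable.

Initial set: {\lnot (((((\lnot A \lor \lnot D) \to \lnot (C \to B)) \lor B) \land \lnot ((\lnot A \lor \lnot D) \to \lnot (C \to B))) \to B)}.
\lnot (((((\lnot A \lor \lnot D) \to \lnot (C \to B)) \lor B) \land \lnot ((\lnot A \lor \lnot D) \to \lnot (C \to B))) \to B): α-rule — add ((((\lnot A \lor \lnot D) \to \lnot (C \to B)) \lor B) \land \lnot ((\lnot A \lor \lnot D) \to \lnot (C \to B))), \lnot B.
((((\lnot A \lor \lnot D) \to \lnot (C \to B)) \lor B) \land \lnot ((\lnot A \lor \lnot D) \to \lnot (C \to B))): α-rule — add (((\lnot A \lor \lnot D) \to \lnot (C \to B)) \lor B), \lnot ((\lnot A \lor \lnot D) \to \lnot (C \to B)).
\lnot ((\lnot A \lor \lnot D) \to \lnot (C \to B)): α-rule — add (\lnot A \lor \lnot D), \lnot \lnot (C \to B).
(((\lnot A \lor \lnot D) \to \lnot (C \to B)) \lor B): β-rule — branch into ((\lnot A \lor \lnot D) \to \lnot (C \to B))  //  B.
  branch 1 (add ((\lnot A \lor \lnot D) \to \lnot (C \to B))):
    (\lnot A \lor \lnot D): β-rule — branch into \lnot A  //  \lnot D.
      branch 1.1 (add \lnot A):
        \lnot \lnot (C \to B): β-rule — branch into \lnot C  //  B.
          branch 1.1.1 (add \lnot C):
            ((\lnot A \lor \lnot D) \to \lnot (C \to B)): β-rule — branch into \lnot (\lnot A \lor \lnot D)  //  \lnot (C \to B).
              branch 1.1.1.1 (add \lnot (\lnot A \lor \lnot D)):
                \lnot (\lnot A \lor \lnot D): α-rule — add \lnot \lnot A, \lnot \lnot D.
                × closes — contains both A and \lnot A.
              branch 1.1.1.2 (add \lnot (C \to B)):
                \lnot (C \to B): α-rule — add C, \lnot B.
                × closes — contains both C and \lnot C.
          branch 1.1.2 (add B):
            × closes — contains both B and \lnot B.
      branch 1.2 (add \lnot D):
        \lnot \lnot (C \to B): β-rule — branch into \lnot C  //  B.
          branch 1.2.1 (add \lnot C):
            ((\lnot A \lor \lnot D) \to \lnot (C \to B)): β-rule — branch into \lnot (\lnot A \lor \lnot D)  //  \lnot (C \to B).
              branch 1.2.1.1 (add \lnot (\lnot A \lor \lnot D)):
                \lnot (\lnot A \lor \lnot D): α-rule — add \lnot \lnot A, \lnot \lnot D.
                × closes — contains both D and \lnot D.
              branch 1.2.1.2 (add \lnot (C \to B)):
                \lnot (C \to B): α-rule — add C, \lnot B.
                × closes — contains both C and \lnot C.
          branch 1.2.2 (add B):
            × closes — contains both B and \lnot B.
  branch 2 (add B):
    × closes — contains both B and \lnot B.
All 7 branches close.
Every branch closed; the formula is unsatisfiable.

Unsatisfiable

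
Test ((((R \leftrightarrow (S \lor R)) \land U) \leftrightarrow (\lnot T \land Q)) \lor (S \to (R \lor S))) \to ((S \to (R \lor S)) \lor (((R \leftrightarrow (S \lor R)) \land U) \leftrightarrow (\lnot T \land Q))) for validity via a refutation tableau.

Valid

Assume the negation and expand:
Initial set: {\lnot (((((R \leftrightarrow (S \lor R)) \land U) \leftrightarrow (\lnot T \land Q)) \lor (S \to (R \lor S))) \to ((S \to (R \lor S)) \lor (((R \leftrightarrow (S \lor R)) \land U) \leftrightarrow (\lnot T \land Q))))}.
\lnot (((((R \leftrightarrow (S \lor R)) \land U) \leftrightarrow (\lnot T \land Q)) \lor (S \to (R \lor S))) \to ((S \to (R \lor S)) \lor (((R \leftrightarrow (S \lor R)) \land U) \leftrightarrow (\lnot T \land Q)))): α-rule — add ((((R \leftrightarrow (S \lor R)) \land U) \leftrightarrow (\lnot T \land Q)) \lor (S \to (R \lor S))), \lnot ((S \to (R \lor S)) \lor (((R \leftrightarrow (S \lor R)) \land U) \leftrightarrow (\lnot T \land Q))).
\lnot ((S \to (R \lor S)) \lor (((R \leftrightarrow (S \lor R)) \land U) \leftrightarrow (\lnot T \land Q))): α-rule — add \lnot (S \to (R \lor S)), \lnot (((R \leftrightarrow (S \lor R)) \land U) \leftrightarrow (\lnot T \land Q)).
\lnot (S \to (R \lor S)): α-rule — add S, \lnot (R \lor S).
\lnot (R \lor S): α-rule — add \lnot R, \lnot S.
× closes — contains both S and \lnot S.
All 1 branch closes.
Every branch closed, so the negation is unsatisfiable and the formula is valid.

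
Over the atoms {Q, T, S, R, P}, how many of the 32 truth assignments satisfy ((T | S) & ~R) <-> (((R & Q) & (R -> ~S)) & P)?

Initial set: {(((T | S) & ~R) <-> (((R & Q) & (R -> ~S)) & P))}.
(((T | S) & ~R) <-> (((R & Q) & (R -> ~S)) & P)): β-rule — branch into ((T | S) & ~R), (((R & Q) & (R -> ~S)) & P)  //  ~((T | S) & ~R), ~(((R & Q) & (R -> ~S)) & P).
  branch 1 (add ((T | S) & ~R), (((R & Q) & (R -> ~S)) & P)):
    ((T | S) & ~R): α-rule — add (T | S), ~R.
    (((R & Q) & (R -> ~S)) & P): α-rule — add ((R & Q) & (R -> ~S)), P.
    ((R & Q) & (R -> ~S)): α-rule — add (R & Q), (R -> ~S).
    (R & Q): α-rule — add R, Q.
    × closes — contains both R and ~R.
  branch 2 (add ~((T | S) & ~R), ~(((R & Q) & (R -> ~S)) & P)):
    ~((T | S) & ~R): β-rule — branch into ~(T | S)  //  ~~R.
      branch 2.1 (add ~(T | S)):
        ~(T | S): α-rule — add ~T, ~S.
        ~(((R & Q) & (R -> ~S)) & P): β-rule — branch into ~((R & Q) & (R -> ~S))  //  ~P.
          branch 2.1.1 (add ~((R & Q) & (R -> ~S))):
            ~((R & Q) & (R -> ~S)): β-rule — branch into ~(R & Q)  //  ~(R -> ~S).
              branch 2.1.1.1 (add ~(R & Q)):
                ~(R & Q): β-rule — branch into ~R  //  ~Q.
                  branch 2.1.1.1.1 (add ~R):
                    ○ open, literals {R=false, S=false, T=false}.
                  branch 2.1.1.1.2 (add ~Q):
                    ○ open, literals {Q=false, S=false, T=false}.
              branch 2.1.1.2 (add ~(R -> ~S)):
                ~(R -> ~S): α-rule — add R, ~~S.
                × closes — contains both S and ~S.
          branch 2.1.2 (add ~P):
            ○ open, literals {P=false, S=false, T=false}.
      branch 2.2 (add ~~R):
        ~(((R & Q) & (R -> ~S)) & P): β-rule — branch into ~((R & Q) & (R -> ~S))  //  ~P.
          branch 2.2.1 (add ~((R & Q) & (R -> ~S))):
            ~((R & Q) & (R -> ~S)): β-rule — branch into ~(R & Q)  //  ~(R -> ~S).
              branch 2.2.1.1 (add ~(R & Q)):
                ~(R & Q): β-rule — branch into ~R  //  ~Q.
                  branch 2.2.1.1.1 (add ~R):
                    × closes — contains both R and ~R.
                  branch 2.2.1.1.2 (add ~Q):
                    ○ open, literals {Q=false, R=true}.
              branch 2.2.1.2 (add ~(R -> ~S)):
                ~(R -> ~S): α-rule — add R, ~~S.
                ○ open, literals {R=true, S=true}.
          branch 2.2.2 (add ~P):
            ○ open, literals {P=false, R=true}.
3 branches closed, 6 open.
Each open branch fixes some atoms; the unmentioned ones are free. Counting distinct full assignments: branch {R=false, S=false, T=false} (Q, P) contributes 4 new; branch {Q=false, S=false, T=false} (R, P) contributes 2 new; branch {P=false, S=false, T=false} (Q, R) contributes 1 new; branch {Q=false, R=true} (T, S, P) contributes 6 new; branch {R=true, S=true} (Q, T, P) contributes 4 new; branch {P=false, R=true} (Q, T, S) contributes 1 new. Total: 18.

18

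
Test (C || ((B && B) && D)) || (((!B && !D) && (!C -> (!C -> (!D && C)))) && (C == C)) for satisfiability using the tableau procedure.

Satisfiable

Initial set: {((C || ((B && B) && D)) || (((!B && !D) && (!C -> (!C -> (!D && C)))) && (C == C)))}.
((C || ((B && B) && D)) || (((!B && !D) && (!C -> (!C -> (!D && C)))) && (C == C))): β-rule — branch into (C || ((B && B) && D))  //  (((!B && !D) && (!C -> (!C -> (!D && C)))) && (C == C)).
  branch 1 (add (C || ((B && B) && D))):
    (C || ((B && B) && D)): β-rule — branch into C  //  ((B && B) && D).
      branch 1.1 (add C):
        ○ open, literals {C=T}.
      branch 1.2 (add ((B && B) && D)):
        ((B && B) && D): α-rule — add (B && B), D.
        (B && B): α-rule — add B, B.
        ○ open, literals {B=T, D=T}.
  branch 2 (add (((!B && !D) && (!C -> (!C -> (!D && C)))) && (C == C))):
    (((!B && !D) && (!C -> (!C -> (!D && C)))) && (C == C)): α-rule — add ((!B && !D) && (!C -> (!C -> (!D && C)))), (C == C).
    ((!B && !D) && (!C -> (!C -> (!D && C)))): α-rule — add (!B && !D), (!C -> (!C -> (!D && C))).
    (!B && !D): α-rule — add !B, !D.
    (C == C): β-rule — branch into C, C  //  !C, !C.
      branch 2.1 (add C, C):
        (!C -> (!C -> (!D && C))): β-rule — branch into !!C  //  (!C -> (!D && C)).
          branch 2.1.1 (add !!C):
            ○ open, literals {B=F, C=T, D=F}.
          branch 2.1.2 (add (!C -> (!D && C))):
            (!C -> (!D && C)): β-rule — branch into !!C  //  (!D && C).
              branch 2.1.2.1 (add !!C):
                ○ open, literals {B=F, C=T, D=F}.
              branch 2.1.2.2 (add (!D && C)):
                (!D && C): α-rule — add !D, C.
                ○ open, literals {B=F, C=T, D=F}.
      branch 2.2 (add !C, !C):
        (!C -> (!C -> (!D && C))): β-rule — branch into !!C  //  (!C -> (!D && C)).
          branch 2.2.1 (add !!C):
            × closes — contains both C and !C.
          branch 2.2.2 (add (!C -> (!D && C))):
            (!C -> (!D && C)): β-rule — branch into !!C  //  (!D && C).
              branch 2.2.2.1 (add !!C):
                × closes — contains both C and !C.
              branch 2.2.2.2 (add (!D && C)):
                (!D && C): α-rule — add !D, C.
                × closes — contains both C and !C.
3 branches closed, 5 open.
An open branch gives a satisfying assignment: C=T.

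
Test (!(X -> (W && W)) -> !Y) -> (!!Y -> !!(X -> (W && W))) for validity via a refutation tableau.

Valid

Assume the negation and expand:
Initial set: {!((!(X -> (W && W)) -> !Y) -> (!!Y -> !!(X -> (W && W))))}.
!((!(X -> (W && W)) -> !Y) -> (!!Y -> !!(X -> (W && W)))): α-rule — add (!(X -> (W && W)) -> !Y), !(!!Y -> !!(X -> (W && W))).
!(!!Y -> !!(X -> (W && W))): α-rule — add !!Y, !!!(X -> (W && W)).
!!Y: drop double negation, giving Y.
!!!(X -> (W && W)): drop double negation, giving !(X -> (W && W)).
!(X -> (W && W)): α-rule — add X, !(W && W).
(!(X -> (W && W)) -> !Y): β-rule — branch into !!(X -> (W && W))  //  !Y.
  branch 1 (add !!(X -> (W && W))):
    !(W && W): β-rule — branch into !W  //  !W.
      branch 1.1 (add !W):
        !!(X -> (W && W)): β-rule — branch into !X  //  (W && W).
          branch 1.1.1 (add !X):
            × closes — contains both X and !X.
          branch 1.1.2 (add (W && W)):
            (W && W): α-rule — add W, W.
            × closes — contains both W and !W.
      branch 1.2 (add !W):
        !!(X -> (W && W)): β-rule — branch into !X  //  (W && W).
          branch 1.2.1 (add !X):
            × closes — contains both X and !X.
          branch 1.2.2 (add (W && W)):
            (W && W): α-rule — add W, W.
            × closes — contains both W and !W.
  branch 2 (add !Y):
    × closes — contains both Y and !Y.
All 5 branches close.
Every branch closed, so the negation is unsatisfiable and the formula is valid.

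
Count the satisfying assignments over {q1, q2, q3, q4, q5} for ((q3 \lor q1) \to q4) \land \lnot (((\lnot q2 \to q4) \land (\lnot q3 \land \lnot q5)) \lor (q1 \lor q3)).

5

Initial set: {(((q3 \lor q1) \to q4) \land \lnot (((\lnot q2 \to q4) \land (\lnot q3 \land \lnot q5)) \lor (q1 \lor q3)))}.
(((q3 \lor q1) \to q4) \land \lnot (((\lnot q2 \to q4) \land (\lnot q3 \land \lnot q5)) \lor (q1 \lor q3))): α-rule — add ((q3 \lor q1) \to q4), \lnot (((\lnot q2 \to q4) \land (\lnot q3 \land \lnot q5)) \lor (q1 \lor q3)).
\lnot (((\lnot q2 \to q4) \land (\lnot q3 \land \lnot q5)) \lor (q1 \lor q3)): α-rule — add \lnot ((\lnot q2 \to q4) \land (\lnot q3 \land \lnot q5)), \lnot (q1 \lor q3).
\lnot (q1 \lor q3): α-rule — add \lnot q1, \lnot q3.
((q3 \lor q1) \to q4): β-rule — branch into \lnot (q3 \lor q1)  //  q4.
  branch 1 (add \lnot (q3 \lor q1)):
    \lnot (q3 \lor q1): α-rule — add \lnot q3, \lnot q1.
    \lnot ((\lnot q2 \to q4) \land (\lnot q3 \land \lnot q5)): β-rule — branch into \lnot (\lnot q2 \to q4)  //  \lnot (\lnot q3 \land \lnot q5).
      branch 1.1 (add \lnot (\lnot q2 \to q4)):
        \lnot (\lnot q2 \to q4): α-rule — add \lnot q2, \lnot q4.
        ○ open, literals {q1=F, q2=F, q3=F, q4=F}.
      branch 1.2 (add \lnot (\lnot q3 \land \lnot q5)):
        \lnot (\lnot q3 \land \lnot q5): β-rule — branch into \lnot \lnot q3  //  \lnot \lnot q5.
          branch 1.2.1 (add \lnot \lnot q3):
            × closes — contains both q3 and \lnot q3.
          branch 1.2.2 (add \lnot \lnot q5):
            ○ open, literals {q1=F, q3=F, q5=T}.
  branch 2 (add q4):
    \lnot ((\lnot q2 \to q4) \land (\lnot q3 \land \lnot q5)): β-rule — branch into \lnot (\lnot q2 \to q4)  //  \lnot (\lnot q3 \land \lnot q5).
      branch 2.1 (add \lnot (\lnot q2 \to q4)):
        \lnot (\lnot q2 \to q4): α-rule — add \lnot q2, \lnot q4.
        × closes — contains both q4 and \lnot q4.
      branch 2.2 (add \lnot (\lnot q3 \land \lnot q5)):
        \lnot (\lnot q3 \land \lnot q5): β-rule — branch into \lnot \lnot q3  //  \lnot \lnot q5.
          branch 2.2.1 (add \lnot \lnot q3):
            × closes — contains both q3 and \lnot q3.
          branch 2.2.2 (add \lnot \lnot q5):
            ○ open, literals {q1=F, q3=F, q4=T, q5=T}.
3 branches closed, 3 open.
Each open branch fixes some atoms; the unmentioned ones are free. Counting distinct full assignments: branch {q1=F, q2=F, q3=F, q4=F} (q5) contributes 2 new; branch {q1=F, q3=F, q5=T} (q2, q4) contributes 3 new; branch {q1=F, q3=F, q4=T, q5=T} (q2) contributes 0 new. Total: 5.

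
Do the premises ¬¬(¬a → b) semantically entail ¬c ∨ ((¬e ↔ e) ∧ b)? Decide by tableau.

Initial set: {T ¬¬(¬a → b); F (¬c ∨ ((¬e ↔ e) ∧ b))}.
T ¬¬(¬a → b): drop double negation, giving T (¬a → b).
F (¬c ∨ ((¬e ↔ e) ∧ b)): α-rule — add F ¬c, F ((¬e ↔ e) ∧ b).
T (¬a → b): β-rule — branch into F ¬a  //  T b.
  branch 1 (add F ¬a):
    F ((¬e ↔ e) ∧ b): β-rule — branch into F (¬e ↔ e)  //  F b.
      branch 1.1 (add F (¬e ↔ e)):
        F (¬e ↔ e): β-rule — branch into T ¬e, F e  //  F ¬e, T e.
          branch 1.1.1 (add T ¬e, F e):
            ○ open, literals {a=T, c=T, e=F}.
          branch 1.1.2 (add F ¬e, T e):
            ○ open, literals {a=T, c=T, e=T}.
      branch 1.2 (add F b):
        ○ open, literals {a=T, b=F, c=T}.
  branch 2 (add T b):
    F ((¬e ↔ e) ∧ b): β-rule — branch into F (¬e ↔ e)  //  F b.
      branch 2.1 (add F (¬e ↔ e)):
        F (¬e ↔ e): β-rule — branch into T ¬e, F e  //  F ¬e, T e.
          branch 2.1.1 (add T ¬e, F e):
            ○ open, literals {b=T, c=T, e=F}.
          branch 2.1.2 (add F ¬e, T e):
            ○ open, literals {b=T, c=T, e=T}.
      branch 2.2 (add F b):
        × closes — contains both b and ¬b.
1 branch closed, 5 open.
An open branch gives a countermodel: a=T, c=T, e=F (unmentioned atoms arbitrary); the premises hold there but the conclusion fails.

No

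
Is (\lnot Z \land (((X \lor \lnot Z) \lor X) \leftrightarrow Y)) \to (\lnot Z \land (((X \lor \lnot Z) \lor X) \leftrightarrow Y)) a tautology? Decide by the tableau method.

Assume the negation and expand:
Initial set: {F ((\lnot Z \land (((X \lor \lnot Z) \lor X) \leftrightarrow Y)) \to (\lnot Z \land (((X \lor \lnot Z) \lor X) \leftrightarrow Y)))}.
F ((\lnot Z \land (((X \lor \lnot Z) \lor X) \leftrightarrow Y)) \to (\lnot Z \land (((X \lor \lnot Z) \lor X) \leftrightarrow Y))): α-rule — add T (\lnot Z \land (((X \lor \lnot Z) \lor X) \leftrightarrow Y)), F (\lnot Z \land (((X \lor \lnot Z) \lor X) \leftrightarrow Y)).
T (\lnot Z \land (((X \lor \lnot Z) \lor X) \leftrightarrow Y)): α-rule — add T \lnot Z, T (((X \lor \lnot Z) \lor X) \leftrightarrow Y).
F (\lnot Z \land (((X \lor \lnot Z) \lor X) \leftrightarrow Y)): β-rule — branch into F \lnot Z  //  F (((X \lor \lnot Z) \lor X) \leftrightarrow Y).
  branch 1 (add F \lnot Z):
    × closes — contains both Z and \lnot Z.
  branch 2 (add F (((X \lor \lnot Z) \lor X) \leftrightarrow Y)):
    T (((X \lor \lnot Z) \lor X) \leftrightarrow Y): β-rule — branch into T ((X \lor \lnot Z) \lor X), T Y  //  F ((X \lor \lnot Z) \lor X), F Y.
      branch 2.1 (add T ((X \lor \lnot Z) \lor X), T Y):
        F (((X \lor \lnot Z) \lor X) \leftrightarrow Y): β-rule — branch into T ((X \lor \lnot Z) \lor X), F Y  //  F ((X \lor \lnot Z) \lor X), T Y.
          branch 2.1.1 (add T ((X \lor \lnot Z) \lor X), F Y):
            × closes — contains both Y and \lnot Y.
          branch 2.1.2 (add F ((X \lor \lnot Z) \lor X), T Y):
            F ((X \lor \lnot Z) \lor X): α-rule — add F (X \lor \lnot Z), F X.
            F (X \lor \lnot Z): α-rule — add F X, F \lnot Z.
            × closes — contains both Z and \lnot Z.
      branch 2.2 (add F ((X \lor \lnot Z) \lor X), F Y):
        F ((X \lor \lnot Z) \lor X): α-rule — add F (X \lor \lnot Z), F X.
        F (X \lor \lnot Z): α-rule — add F X, F \lnot Z.
        × closes — contains both Z and \lnot Z.
All 4 branches close.
Every branch closed, so the negation is unsatisfiable and the formula is valid.

Valid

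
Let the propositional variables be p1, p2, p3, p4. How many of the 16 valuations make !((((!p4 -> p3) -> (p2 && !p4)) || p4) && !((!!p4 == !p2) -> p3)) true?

12

Initial set: {!((((!p4 -> p3) -> (p2 && !p4)) || p4) && !((!!p4 == !p2) -> p3))}.
!((((!p4 -> p3) -> (p2 && !p4)) || p4) && !((!!p4 == !p2) -> p3)): β-rule — branch into !(((!p4 -> p3) -> (p2 && !p4)) || p4)  //  !!((!!p4 == !p2) -> p3).
  branch 1 (add !(((!p4 -> p3) -> (p2 && !p4)) || p4)):
    !(((!p4 -> p3) -> (p2 && !p4)) || p4): α-rule — add !((!p4 -> p3) -> (p2 && !p4)), !p4.
    !((!p4 -> p3) -> (p2 && !p4)): α-rule — add (!p4 -> p3), !(p2 && !p4).
    (!p4 -> p3): β-rule — branch into !!p4  //  p3.
      branch 1.1 (add !!p4):
        × closes — contains both p4 and !p4.
      branch 1.2 (add p3):
        !(p2 && !p4): β-rule — branch into !p2  //  !!p4.
          branch 1.2.1 (add !p2):
            ○ open, literals {p2=0, p3=1, p4=0}.
          branch 1.2.2 (add !!p4):
            × closes — contains both p4 and !p4.
  branch 2 (add !!((!!p4 == !p2) -> p3)):
    !!((!!p4 == !p2) -> p3): β-rule — branch into !(!!p4 == !p2)  //  p3.
      branch 2.1 (add !(!!p4 == !p2)):
        !(!!p4 == !p2): β-rule — branch into !!p4, !!p2  //  !!!p4, !p2.
          branch 2.1.1 (add !!p4, !!p2):
            !!p4: drop double negation, giving p4.
            ○ open, literals {p2=1, p4=1}.
          branch 2.1.2 (add !!!p4, !p2):
            !!!p4: drop double negation, giving !p4.
            ○ open, literals {p2=0, p4=0}.
      branch 2.2 (add p3):
        ○ open, literals {p3=1}.
2 branches closed, 4 open.
Each open branch fixes some atoms; the unmentioned ones are free. Counting distinct full assignments: branch {p2=0, p3=1, p4=0} (p1) contributes 2 new; branch {p2=1, p4=1} (p1, p3) contributes 4 new; branch {p2=0, p4=0} (p1, p3) contributes 2 new; branch {p3=1} (p1, p2, p4) contributes 4 new. Total: 12.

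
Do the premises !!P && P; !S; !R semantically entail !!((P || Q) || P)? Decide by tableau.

Initial set: {(!!P && P); !S; !R; !!!((P || Q) || P)}.
(!!P && P): α-rule — add !!P, P.
!!!((P || Q) || P): drop double negation, giving !((P || Q) || P).
!!P: drop double negation, giving P.
!((P || Q) || P): α-rule — add !(P || Q), !P.
× closes — contains both P and !P.
All 1 branch closes.
Every branch closed, so the premises entail the conclusion.

Yes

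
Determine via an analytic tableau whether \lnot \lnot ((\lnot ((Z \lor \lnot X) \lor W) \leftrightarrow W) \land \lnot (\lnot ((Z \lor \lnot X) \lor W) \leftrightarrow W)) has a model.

Unsatisfiable

Initial set: {\lnot \lnot ((\lnot ((Z \lor \lnot X) \lor W) \leftrightarrow W) \land \lnot (\lnot ((Z \lor \lnot X) \lor W) \leftrightarrow W))}.
\lnot \lnot ((\lnot ((Z \lor \lnot X) \lor W) \leftrightarrow W) \land \lnot (\lnot ((Z \lor \lnot X) \lor W) \leftrightarrow W)): drop double negation, giving ((\lnot ((Z \lor \lnot X) \lor W) \leftrightarrow W) \land \lnot (\lnot ((Z \lor \lnot X) \lor W) \leftrightarrow W)).
((\lnot ((Z \lor \lnot X) \lor W) \leftrightarrow W) \land \lnot (\lnot ((Z \lor \lnot X) \lor W) \leftrightarrow W)): α-rule — add (\lnot ((Z \lor \lnot X) \lor W) \leftrightarrow W), \lnot (\lnot ((Z \lor \lnot X) \lor W) \leftrightarrow W).
(\lnot ((Z \lor \lnot X) \lor W) \leftrightarrow W): β-rule — branch into \lnot ((Z \lor \lnot X) \lor W), W  //  \lnot \lnot ((Z \lor \lnot X) \lor W), \lnot W.
  branch 1 (add \lnot ((Z \lor \lnot X) \lor W), W):
    \lnot ((Z \lor \lnot X) \lor W): α-rule — add \lnot (Z \lor \lnot X), \lnot W.
    × closes — contains both W and \lnot W.
  branch 2 (add \lnot \lnot ((Z \lor \lnot X) \lor W), \lnot W):
    \lnot (\lnot ((Z \lor \lnot X) \lor W) \leftrightarrow W): β-rule — branch into \lnot ((Z \lor \lnot X) \lor W), \lnot W  //  \lnot \lnot ((Z \lor \lnot X) \lor W), W.
      branch 2.1 (add \lnot ((Z \lor \lnot X) \lor W), \lnot W):
        \lnot ((Z \lor \lnot X) \lor W): α-rule — add \lnot (Z \lor \lnot X), \lnot W.
        \lnot (Z \lor \lnot X): α-rule — add \lnot Z, \lnot \lnot X.
        \lnot \lnot ((Z \lor \lnot X) \lor W): β-rule — branch into (Z \lor \lnot X)  //  W.
          branch 2.1.1 (add (Z \lor \lnot X)):
            (Z \lor \lnot X): β-rule — branch into Z  //  \lnot X.
              branch 2.1.1.1 (add Z):
                × closes — contains both Z and \lnot Z.
              branch 2.1.1.2 (add \lnot X):
                × closes — contains both X and \lnot X.
          branch 2.1.2 (add W):
            × closes — contains both W and \lnot W.
      branch 2.2 (add \lnot \lnot ((Z \lor \lnot X) \lor W), W):
        × closes — contains both W and \lnot W.
All 5 branches close.
Every branch closed; the formula is unsatisfiable.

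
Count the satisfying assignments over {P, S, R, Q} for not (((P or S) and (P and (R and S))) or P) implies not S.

12

Initial set: {(not (((P or S) and (P and (R and S))) or P) implies not S)}.
(not (((P or S) and (P and (R and S))) or P) implies not S): β-rule — branch into not not (((P or S) and (P and (R and S))) or P)  //  not S.
  branch 1 (add not not (((P or S) and (P and (R and S))) or P)):
    not not (((P or S) and (P and (R and S))) or P): β-rule — branch into ((P or S) and (P and (R and S)))  //  P.
      branch 1.1 (add ((P or S) and (P and (R and S)))):
        ((P or S) and (P and (R and S))): α-rule — add (P or S), (P and (R and S)).
        (P and (R and S)): α-rule — add P, (R and S).
        (R and S): α-rule — add R, S.
        (P or S): β-rule — branch into P  //  S.
          branch 1.1.1 (add P):
            ○ open, literals {P=true, R=true, S=true}.
          branch 1.1.2 (add S):
            ○ open, literals {P=true, R=true, S=true}.
      branch 1.2 (add P):
        ○ open, literals {P=true}.
  branch 2 (add not S):
    ○ open, literals {S=false}.
0 branches closed, 4 open.
Each open branch fixes some atoms; the unmentioned ones are free. Counting distinct full assignments: branch {P=true, R=true, S=true} (Q) contributes 2 new; branch {P=true, R=true, S=true} (Q) contributes 0 new; branch {P=true} (S, R, Q) contributes 6 new; branch {S=false} (P, R, Q) contributes 4 new. Total: 12.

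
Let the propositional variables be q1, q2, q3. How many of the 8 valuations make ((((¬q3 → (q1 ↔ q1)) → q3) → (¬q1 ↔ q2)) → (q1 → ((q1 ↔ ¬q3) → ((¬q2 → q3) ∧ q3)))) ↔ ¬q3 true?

2

Initial set: {(((((¬q3 → (q1 ↔ q1)) → q3) → (¬q1 ↔ q2)) → (q1 → ((q1 ↔ ¬q3) → ((¬q2 → q3) ∧ q3)))) ↔ ¬q3)}.
(((((¬q3 → (q1 ↔ q1)) → q3) → (¬q1 ↔ q2)) → (q1 → ((q1 ↔ ¬q3) → ((¬q2 → q3) ∧ q3)))) ↔ ¬q3): β-rule — branch into ((((¬q3 → (q1 ↔ q1)) → q3) → (¬q1 ↔ q2)) → (q1 → ((q1 ↔ ¬q3) → ((¬q2 → q3) ∧ q3)))), ¬q3  //  ¬((((¬q3 → (q1 ↔ q1)) → q3) → (¬q1 ↔ q2)) → (q1 → ((q1 ↔ ¬q3) → ((¬q2 → q3) ∧ q3)))), ¬¬q3.
  branch 1 (add ((((¬q3 → (q1 ↔ q1)) → q3) → (¬q1 ↔ q2)) → (q1 → ((q1 ↔ ¬q3) → ((¬q2 → q3) ∧ q3)))), ¬q3):
    ((((¬q3 → (q1 ↔ q1)) → q3) → (¬q1 ↔ q2)) → (q1 → ((q1 ↔ ¬q3) → ((¬q2 → q3) ∧ q3)))): β-rule — branch into ¬(((¬q3 → (q1 ↔ q1)) → q3) → (¬q1 ↔ q2))  //  (q1 → ((q1 ↔ ¬q3) → ((¬q2 → q3) ∧ q3))).
      branch 1.1 (add ¬(((¬q3 → (q1 ↔ q1)) → q3) → (¬q1 ↔ q2))):
        ¬(((¬q3 → (q1 ↔ q1)) → q3) → (¬q1 ↔ q2)): α-rule — add ((¬q3 → (q1 ↔ q1)) → q3), ¬(¬q1 ↔ q2).
        ((¬q3 → (q1 ↔ q1)) → q3): β-rule — branch into ¬(¬q3 → (q1 ↔ q1))  //  q3.
          branch 1.1.1 (add ¬(¬q3 → (q1 ↔ q1))):
            ¬(¬q3 → (q1 ↔ q1)): α-rule — add ¬q3, ¬(q1 ↔ q1).
            ¬(¬q1 ↔ q2): β-rule — branch into ¬q1, ¬q2  //  ¬¬q1, q2.
              branch 1.1.1.1 (add ¬q1, ¬q2):
                ¬(q1 ↔ q1): β-rule — branch into q1, ¬q1  //  ¬q1, q1.
                  branch 1.1.1.1.1 (add q1, ¬q1):
                    × closes — contains both q1 and ¬q1.
                  branch 1.1.1.1.2 (add ¬q1, q1):
                    × closes — contains both q1 and ¬q1.
              branch 1.1.1.2 (add ¬¬q1, q2):
                ¬(q1 ↔ q1): β-rule — branch into q1, ¬q1  //  ¬q1, q1.
                  branch 1.1.1.2.1 (add q1, ¬q1):
                    × closes — contains both q1 and ¬q1.
                  branch 1.1.1.2.2 (add ¬q1, q1):
                    × closes — contains both q1 and ¬q1.
          branch 1.1.2 (add q3):
            × closes — contains both q3 and ¬q3.
      branch 1.2 (add (q1 → ((q1 ↔ ¬q3) → ((¬q2 → q3) ∧ q3)))):
        (q1 → ((q1 ↔ ¬q3) → ((¬q2 → q3) ∧ q3))): β-rule — branch into ¬q1  //  ((q1 ↔ ¬q3) → ((¬q2 → q3) ∧ q3)).
          branch 1.2.1 (add ¬q1):
            ○ open, literals {q1=false, q3=false}.
          branch 1.2.2 (add ((q1 ↔ ¬q3) → ((¬q2 → q3) ∧ q3))):
            ((q1 ↔ ¬q3) → ((¬q2 → q3) ∧ q3)): β-rule — branch into ¬(q1 ↔ ¬q3)  //  ((¬q2 → q3) ∧ q3).
              branch 1.2.2.1 (add ¬(q1 ↔ ¬q3)):
                ¬(q1 ↔ ¬q3): β-rule — branch into q1, ¬¬q3  //  ¬q1, ¬q3.
                  branch 1.2.2.1.1 (add q1, ¬¬q3):
                    × closes — contains both q3 and ¬q3.
                  branch 1.2.2.1.2 (add ¬q1, ¬q3):
                    ○ open, literals {q1=false, q3=false}.
              branch 1.2.2.2 (add ((¬q2 → q3) ∧ q3)):
                ((¬q2 → q3) ∧ q3): α-rule — add (¬q2 → q3), q3.
                × closes — contains both q3 and ¬q3.
  branch 2 (add ¬((((¬q3 → (q1 ↔ q1)) → q3) → (¬q1 ↔ q2)) → (q1 → ((q1 ↔ ¬q3) → ((¬q2 → q3) ∧ q3)))), ¬¬q3):
    ¬((((¬q3 → (q1 ↔ q1)) → q3) → (¬q1 ↔ q2)) → (q1 → ((q1 ↔ ¬q3) → ((¬q2 → q3) ∧ q3)))): α-rule — add (((¬q3 → (q1 ↔ q1)) → q3) → (¬q1 ↔ q2)), ¬(q1 → ((q1 ↔ ¬q3) → ((¬q2 → q3) ∧ q3))).
    ¬(q1 → ((q1 ↔ ¬q3) → ((¬q2 → q3) ∧ q3))): α-rule — add q1, ¬((q1 ↔ ¬q3) → ((¬q2 → q3) ∧ q3)).
    ¬((q1 ↔ ¬q3) → ((¬q2 → q3) ∧ q3)): α-rule — add (q1 ↔ ¬q3), ¬((¬q2 → q3) ∧ q3).
    (((¬q3 → (q1 ↔ q1)) → q3) → (¬q1 ↔ q2)): β-rule — branch into ¬((¬q3 → (q1 ↔ q1)) → q3)  //  (¬q1 ↔ q2).
      branch 2.1 (add ¬((¬q3 → (q1 ↔ q1)) → q3)):
        ¬((¬q3 → (q1 ↔ q1)) → q3): α-rule — add (¬q3 → (q1 ↔ q1)), ¬q3.
        × closes — contains both q3 and ¬q3.
      branch 2.2 (add (¬q1 ↔ q2)):
        (q1 ↔ ¬q3): β-rule — branch into q1, ¬q3  //  ¬q1, ¬¬q3.
          branch 2.2.1 (add q1, ¬q3):
            × closes — contains both q3 and ¬q3.
          branch 2.2.2 (add ¬q1, ¬¬q3):
            × closes — contains both q1 and ¬q1.
10 branches closed, 2 open.
Each open branch fixes some atoms; the unmentioned ones are free. Counting distinct full assignments: branch {q1=false, q3=false} (q2) contributes 2 new; branch {q1=false, q3=false} (q2) contributes 0 new. Total: 2.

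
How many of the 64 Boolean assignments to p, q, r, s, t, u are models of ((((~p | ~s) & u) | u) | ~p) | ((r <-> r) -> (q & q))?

56

Initial set: {(((((~p | ~s) & u) | u) | ~p) | ((r <-> r) -> (q & q)))}.
(((((~p | ~s) & u) | u) | ~p) | ((r <-> r) -> (q & q))): β-rule — branch into ((((~p | ~s) & u) | u) | ~p)  //  ((r <-> r) -> (q & q)).
  branch 1 (add ((((~p | ~s) & u) | u) | ~p)):
    ((((~p | ~s) & u) | u) | ~p): β-rule — branch into (((~p | ~s) & u) | u)  //  ~p.
      branch 1.1 (add (((~p | ~s) & u) | u)):
        (((~p | ~s) & u) | u): β-rule — branch into ((~p | ~s) & u)  //  u.
          branch 1.1.1 (add ((~p | ~s) & u)):
            ((~p | ~s) & u): α-rule — add (~p | ~s), u.
            (~p | ~s): β-rule — branch into ~p  //  ~s.
              branch 1.1.1.1 (add ~p):
                ○ open, literals {p=0, u=1}.
              branch 1.1.1.2 (add ~s):
                ○ open, literals {s=0, u=1}.
          branch 1.1.2 (add u):
            ○ open, literals {u=1}.
      branch 1.2 (add ~p):
        ○ open, literals {p=0}.
  branch 2 (add ((r <-> r) -> (q & q))):
    ((r <-> r) -> (q & q)): β-rule — branch into ~(r <-> r)  //  (q & q).
      branch 2.1 (add ~(r <-> r)):
        ~(r <-> r): β-rule — branch into r, ~r  //  ~r, r.
          branch 2.1.1 (add r, ~r):
            × closes — contains both r and ~r.
          branch 2.1.2 (add ~r, r):
            × closes — contains both r and ~r.
      branch 2.2 (add (q & q)):
        (q & q): α-rule — add q, q.
        ○ open, literals {q=1}.
2 branches closed, 5 open.
Each open branch fixes some atoms; the unmentioned ones are free. Counting distinct full assignments: branch {p=0, u=1} (q, r, s, t) contributes 16 new; branch {s=0, u=1} (p, q, r, t) contributes 8 new; branch {u=1} (p, q, r, s, t) contributes 8 new; branch {p=0} (q, r, s, t, u) contributes 16 new; branch {q=1} (p, r, s, t, u) contributes 8 new. Total: 56.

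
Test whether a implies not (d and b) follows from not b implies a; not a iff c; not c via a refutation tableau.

Initial set: {(not b implies a); (not a iff c); not c; not (a implies not (d and b))}.
not (a implies not (d and b)): α-rule — add a, not not (d and b).
not not (d and b): α-rule — add d, b.
(not b implies a): β-rule — branch into not not b  //  a.
  branch 1 (add not not b):
    (not a iff c): β-rule — branch into not a, c  //  not not a, not c.
      branch 1.1 (add not a, c):
        × closes — contains both a and not a.
      branch 1.2 (add not not a, not c):
        ○ open, literals {a=true, b=true, c=false, d=true}.
  branch 2 (add a):
    (not a iff c): β-rule — branch into not a, c  //  not not a, not c.
      branch 2.1 (add not a, c):
        × closes — contains both a and not a.
      branch 2.2 (add not not a, not c):
        ○ open, literals {a=true, b=true, c=false, d=true}.
2 branches closed, 2 open.
An open branch gives a countermodel: a=true, b=true, c=false, d=true (unmentioned atoms arbitrary); the premises hold there but the conclusion fails.

No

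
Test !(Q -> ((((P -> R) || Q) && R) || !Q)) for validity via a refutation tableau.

Assume the negation and expand:
Initial set: {F !(Q -> ((((P -> R) || Q) && R) || !Q))}.
F !(Q -> ((((P -> R) || Q) && R) || !Q)): β-rule — branch into F Q  //  T ((((P -> R) || Q) && R) || !Q).
  branch 1 (add F Q):
    ○ open, literals {Q=F}.
  branch 2 (add T ((((P -> R) || Q) && R) || !Q)):
    T ((((P -> R) || Q) && R) || !Q): β-rule — branch into T (((P -> R) || Q) && R)  //  T !Q.
      branch 2.1 (add T (((P -> R) || Q) && R)):
        T (((P -> R) || Q) && R): α-rule — add T ((P -> R) || Q), T R.
        T ((P -> R) || Q): β-rule — branch into T (P -> R)  //  T Q.
          branch 2.1.1 (add T (P -> R)):
            T (P -> R): β-rule — branch into F P  //  T R.
              branch 2.1.1.1 (add F P):
                ○ open, literals {P=F, R=T}.
              branch 2.1.1.2 (add T R):
                ○ open, literals {R=T}.
          branch 2.1.2 (add T Q):
            ○ open, literals {Q=T, R=T}.
      branch 2.2 (add T !Q):
        ○ open, literals {Q=F}.
0 branches closed, 5 open.
An open branch gives a countermodel: Q=F (unmentioned atoms arbitrary); under it the original formula is false.

Not valid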